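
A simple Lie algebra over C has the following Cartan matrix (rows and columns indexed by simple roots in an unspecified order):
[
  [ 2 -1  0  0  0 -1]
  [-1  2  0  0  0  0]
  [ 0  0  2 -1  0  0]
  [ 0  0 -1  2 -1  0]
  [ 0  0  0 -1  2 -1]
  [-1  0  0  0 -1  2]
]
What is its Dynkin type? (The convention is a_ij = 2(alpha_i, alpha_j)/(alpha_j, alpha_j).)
A6

The matrix has rank 6 with 2's on the diagonal. Reading the off-diagonal entries as Dynkin edges (a single edge where a_ij = a_ji = -1; a double or triple edge where a_ij * a_ji = 2 or 3), the diagram is a chain of 6 nodes with single edges (A_6). One simple-root ordering that puts it in standard form is (alpha_3, alpha_4, alpha_5, alpha_6, alpha_1, alpha_2). So the algebra is type A_6, i.e. sl(7).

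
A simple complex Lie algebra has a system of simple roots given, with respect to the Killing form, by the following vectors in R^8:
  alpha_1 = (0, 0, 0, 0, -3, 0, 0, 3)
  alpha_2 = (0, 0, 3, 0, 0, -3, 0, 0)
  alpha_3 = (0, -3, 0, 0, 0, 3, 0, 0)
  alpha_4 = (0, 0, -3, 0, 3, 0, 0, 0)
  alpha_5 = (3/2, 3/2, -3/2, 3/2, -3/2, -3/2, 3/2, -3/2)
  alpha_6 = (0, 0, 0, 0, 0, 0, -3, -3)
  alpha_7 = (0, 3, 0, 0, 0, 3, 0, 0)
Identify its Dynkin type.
Compute the Cartan integers a_ij = 2(alpha_i, alpha_j)/(alpha_j, alpha_j); the resulting 7x7 Cartan matrix is
[[2, 0, 0, -1, 0, -1, 0], [0, 2, -1, -1, 0, 0, -1], [0, -1, 2, 0, -1, 0, 0], [-1, -1, 0, 2, 0, 0, 0], [0, 0, -1, 0, 2, 0, 0], [-1, 0, 0, 0, 0, 2, 0], [0, -1, 0, 0, 0, 0, 2]].
All simple roots have the same length, so the diagram is simply laced. The associated Dynkin diagram is a chain of 6 nodes with one extra node attached to the third node from one end (E_7), so the type is E_7.

E_7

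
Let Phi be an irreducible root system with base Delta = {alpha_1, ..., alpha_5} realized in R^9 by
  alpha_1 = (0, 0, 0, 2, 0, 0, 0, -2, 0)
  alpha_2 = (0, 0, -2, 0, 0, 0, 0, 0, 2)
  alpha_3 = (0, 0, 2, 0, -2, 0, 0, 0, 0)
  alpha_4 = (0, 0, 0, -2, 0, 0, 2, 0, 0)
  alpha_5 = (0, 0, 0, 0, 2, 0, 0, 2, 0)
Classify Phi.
A5

Compute the Cartan integers a_ij = 2(alpha_i, alpha_j)/(alpha_j, alpha_j); the resulting 5x5 Cartan matrix is
[[2, 0, 0, -1, -1], [0, 2, -1, 0, 0], [0, -1, 2, 0, -1], [-1, 0, 0, 2, 0], [-1, 0, -1, 0, 2]].
All simple roots have the same length, so the diagram is simply laced. The associated Dynkin diagram is a chain of 5 nodes with single edges (A_5), so the type is A_5 (the algebra sl(6)).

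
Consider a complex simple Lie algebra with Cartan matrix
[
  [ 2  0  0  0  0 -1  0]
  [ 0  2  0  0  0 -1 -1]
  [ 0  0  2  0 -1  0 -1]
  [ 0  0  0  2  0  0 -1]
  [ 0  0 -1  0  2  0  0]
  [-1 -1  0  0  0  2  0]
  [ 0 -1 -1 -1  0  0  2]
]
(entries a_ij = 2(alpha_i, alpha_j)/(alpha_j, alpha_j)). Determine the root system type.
The matrix has rank 7 with 2's on the diagonal. Reading the off-diagonal entries as Dynkin edges (a single edge where a_ij = a_ji = -1; a double or triple edge where a_ij * a_ji = 2 or 3), the diagram is a chain of 6 nodes with one extra node attached to the third node from one end (E_7). One simple-root ordering that puts it in standard form is (alpha_5, alpha_4, alpha_3, alpha_7, alpha_2, alpha_6, alpha_1). So the algebra is type E_7.

type E_7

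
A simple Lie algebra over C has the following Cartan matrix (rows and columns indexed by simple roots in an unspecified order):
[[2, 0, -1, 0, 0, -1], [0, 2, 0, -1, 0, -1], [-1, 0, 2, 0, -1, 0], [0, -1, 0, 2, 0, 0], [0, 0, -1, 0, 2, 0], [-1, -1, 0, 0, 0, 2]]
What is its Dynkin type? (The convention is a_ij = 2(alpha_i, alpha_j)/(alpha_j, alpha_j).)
The matrix has rank 6 with 2's on the diagonal. Reading the off-diagonal entries as Dynkin edges (a single edge where a_ij = a_ji = -1; a double or triple edge where a_ij * a_ji = 2 or 3), the diagram is a chain of 6 nodes with single edges (A_6). One simple-root ordering that puts it in standard form is (alpha_4, alpha_2, alpha_6, alpha_1, alpha_3, alpha_5). So the algebra is type A_6, i.e. sl(7).

A_6 (sl(7))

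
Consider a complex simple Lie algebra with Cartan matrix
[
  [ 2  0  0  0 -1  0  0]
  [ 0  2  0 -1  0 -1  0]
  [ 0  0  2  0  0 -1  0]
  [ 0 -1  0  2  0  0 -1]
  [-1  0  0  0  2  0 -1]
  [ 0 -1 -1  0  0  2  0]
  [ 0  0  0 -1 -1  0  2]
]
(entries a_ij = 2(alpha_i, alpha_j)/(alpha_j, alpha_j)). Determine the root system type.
type A_7

The matrix has rank 7 with 2's on the diagonal. Reading the off-diagonal entries as Dynkin edges (a single edge where a_ij = a_ji = -1; a double or triple edge where a_ij * a_ji = 2 or 3), the diagram is a chain of 7 nodes with single edges (A_7). One simple-root ordering that puts it in standard form is (alpha_1, alpha_5, alpha_7, alpha_4, alpha_2, alpha_6, alpha_3). So the algebra is type A_7, i.e. sl(8).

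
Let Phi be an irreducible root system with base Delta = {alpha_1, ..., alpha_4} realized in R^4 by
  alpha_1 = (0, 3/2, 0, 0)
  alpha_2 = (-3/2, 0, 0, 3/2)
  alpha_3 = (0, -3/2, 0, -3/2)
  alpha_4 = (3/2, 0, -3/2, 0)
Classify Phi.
Compute the Cartan integers a_ij = 2(alpha_i, alpha_j)/(alpha_j, alpha_j); the resulting 4x4 Cartan matrix is
[[2, 0, -1, 0], [0, 2, -1, -1], [-2, -1, 2, 0], [0, -1, 0, 2]].
The roots have two lengths (squared-length ratio 2:1); the short ones are alpha_{1}. The associated Dynkin diagram is a chain of 4 nodes with a double edge at one end; the terminal node there is the unique short simple root (B_4), so the type is B_4 (the algebra so(9)).

B_4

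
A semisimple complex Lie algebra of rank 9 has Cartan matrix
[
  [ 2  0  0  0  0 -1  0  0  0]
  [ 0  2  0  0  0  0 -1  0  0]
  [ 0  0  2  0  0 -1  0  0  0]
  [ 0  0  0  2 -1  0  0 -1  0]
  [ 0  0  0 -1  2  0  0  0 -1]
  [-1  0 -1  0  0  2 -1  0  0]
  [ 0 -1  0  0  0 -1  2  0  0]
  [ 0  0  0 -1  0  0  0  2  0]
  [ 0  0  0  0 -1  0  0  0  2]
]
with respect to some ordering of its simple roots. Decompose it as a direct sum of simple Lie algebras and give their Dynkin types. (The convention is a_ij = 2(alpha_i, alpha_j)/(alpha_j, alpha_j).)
The diagram associated to this matrix has two connected components: the simple roots {alpha_4, alpha_5, alpha_8, alpha_9} form a chain of 4 nodes with single edges (A_4), and {alpha_1, alpha_2, alpha_3, alpha_6, alpha_7} form a chain of 3 nodes with a fork of two nodes at one end (D_5). A semisimple Lie algebra decomposes uniquely as the direct sum of simple ideals, one per connected component of its Dynkin diagram, so g ≅ A_4 ⊕ D_5 (dimension 24 + 45 = 69).

type A_4 + type D_5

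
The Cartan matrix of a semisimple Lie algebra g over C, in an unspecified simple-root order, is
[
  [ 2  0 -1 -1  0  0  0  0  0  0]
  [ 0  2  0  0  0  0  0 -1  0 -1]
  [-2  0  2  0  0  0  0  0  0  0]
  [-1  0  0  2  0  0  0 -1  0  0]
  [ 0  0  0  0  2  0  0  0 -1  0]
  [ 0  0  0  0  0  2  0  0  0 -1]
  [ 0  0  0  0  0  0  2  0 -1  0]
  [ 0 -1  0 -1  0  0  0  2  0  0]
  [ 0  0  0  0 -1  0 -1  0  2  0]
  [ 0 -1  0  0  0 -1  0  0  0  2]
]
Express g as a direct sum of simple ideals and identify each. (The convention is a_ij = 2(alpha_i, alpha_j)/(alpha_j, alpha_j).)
A_3 + C_7

The diagram associated to this matrix has two connected components: the simple roots {alpha_5, alpha_7, alpha_9} form a chain of 3 nodes with single edges (A_3), and {alpha_1, alpha_2, alpha_3, alpha_4, alpha_6, alpha_8, alpha_10} form a chain of 7 nodes with a double edge at one end; the terminal node there is the unique long simple root (C_7). A semisimple Lie algebra decomposes uniquely as the direct sum of simple ideals, one per connected component of its Dynkin diagram, so g ≅ A_3 ⊕ C_7 (dimension 15 + 105 = 120).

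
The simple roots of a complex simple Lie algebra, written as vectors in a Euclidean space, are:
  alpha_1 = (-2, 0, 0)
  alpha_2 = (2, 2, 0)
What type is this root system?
Compute the Cartan integers a_ij = 2(alpha_i, alpha_j)/(alpha_j, alpha_j); the resulting 2x2 Cartan matrix is
[[2, -1], [-2, 2]].
The roots have two lengths (squared-length ratio 2:1); the short ones are alpha_{1}. The associated Dynkin diagram is a chain of 2 nodes with a double edge at one end; the terminal node there is the unique short simple root (B_2), so the type is B_2 (the algebra so(5)).

B_2 (so(5))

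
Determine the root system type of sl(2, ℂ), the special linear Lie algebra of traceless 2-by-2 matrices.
A_1 (sl(2))

This is sl(2), which has dimension 2^2 - 1 = 3 and rank 2 - 1 = 1 (a Cartan subalgebra is the diagonal traceless matrices). In the classification of classical Lie algebras, the special linear algebra sl(n+1) has type A_n; here n = 1, so the Dynkin diagram is a chain of 1 nodes with single edges (A_1). Hence the type is A_1.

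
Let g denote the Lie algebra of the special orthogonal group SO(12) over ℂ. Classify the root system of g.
This is so(12) with 12 even, which has dimension 12(12-1)/2 = 66 and rank 12/2 = 6. In the classification of classical Lie algebras, the orthogonal algebra so(2n) in an even number of variables has type D_n; here n = 6, so the Dynkin diagram is a chain of 4 nodes with a fork of two nodes at one end (D_6). Hence the type is D_6.

D_6 (so(12))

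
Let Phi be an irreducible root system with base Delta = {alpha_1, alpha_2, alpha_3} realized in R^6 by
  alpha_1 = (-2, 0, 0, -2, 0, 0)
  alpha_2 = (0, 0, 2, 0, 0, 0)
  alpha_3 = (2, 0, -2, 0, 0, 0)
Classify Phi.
B3

Compute the Cartan integers a_ij = 2(alpha_i, alpha_j)/(alpha_j, alpha_j); the resulting 3x3 Cartan matrix is
[[2, 0, -1], [0, 2, -1], [-1, -2, 2]].
The roots have two lengths (squared-length ratio 2:1); the short ones are alpha_{2}. The associated Dynkin diagram is a chain of 3 nodes with a double edge at one end; the terminal node there is the unique short simple root (B_3), so the type is B_3 (the algebra so(7)).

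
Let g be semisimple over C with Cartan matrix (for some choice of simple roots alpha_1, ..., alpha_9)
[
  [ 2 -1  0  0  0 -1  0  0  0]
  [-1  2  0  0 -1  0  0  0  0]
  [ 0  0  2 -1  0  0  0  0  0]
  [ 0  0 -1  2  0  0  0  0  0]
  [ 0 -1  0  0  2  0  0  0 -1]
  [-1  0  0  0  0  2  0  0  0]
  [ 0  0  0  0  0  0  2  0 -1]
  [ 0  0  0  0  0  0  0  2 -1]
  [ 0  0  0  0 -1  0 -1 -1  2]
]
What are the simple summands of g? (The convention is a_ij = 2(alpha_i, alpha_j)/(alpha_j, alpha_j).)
The diagram associated to this matrix has two connected components: the simple roots {alpha_3, alpha_4} form a chain of 2 nodes with single edges (A_2), and {alpha_1, alpha_2, alpha_5, alpha_6, alpha_7, alpha_8, alpha_9} form a chain of 5 nodes with a fork of two nodes at one end (D_7). A semisimple Lie algebra decomposes uniquely as the direct sum of simple ideals, one per connected component of its Dynkin diagram, so g ≅ A_2 ⊕ D_7 (dimension 8 + 91 = 99).

type A_2 ⊕ type D_7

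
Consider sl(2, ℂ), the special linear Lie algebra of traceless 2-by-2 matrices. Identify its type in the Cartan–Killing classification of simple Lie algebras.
A_1 (sl(2))

This is sl(2), which has dimension 2^2 - 1 = 3 and rank 2 - 1 = 1 (a Cartan subalgebra is the diagonal traceless matrices). In the classification of classical Lie algebras, the special linear algebra sl(n+1) has type A_n; here n = 1, so the Dynkin diagram is a chain of 1 nodes with single edges (A_1). Hence the type is A_1.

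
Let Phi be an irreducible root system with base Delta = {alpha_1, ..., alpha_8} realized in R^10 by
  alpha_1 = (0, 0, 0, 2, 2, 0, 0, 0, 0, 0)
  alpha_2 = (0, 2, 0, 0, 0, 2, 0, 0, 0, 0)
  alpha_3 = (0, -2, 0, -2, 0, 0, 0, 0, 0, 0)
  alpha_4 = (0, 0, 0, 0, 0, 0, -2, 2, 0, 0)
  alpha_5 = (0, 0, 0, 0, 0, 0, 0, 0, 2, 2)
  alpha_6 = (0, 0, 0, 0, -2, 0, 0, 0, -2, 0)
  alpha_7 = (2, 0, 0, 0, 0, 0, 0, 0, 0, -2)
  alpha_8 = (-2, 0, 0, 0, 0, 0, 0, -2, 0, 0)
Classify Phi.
type A_8

Compute the Cartan integers a_ij = 2(alpha_i, alpha_j)/(alpha_j, alpha_j); the resulting 8x8 Cartan matrix is
[[2, 0, -1, 0, 0, -1, 0, 0], [0, 2, -1, 0, 0, 0, 0, 0], [-1, -1, 2, 0, 0, 0, 0, 0], [0, 0, 0, 2, 0, 0, 0, -1], [0, 0, 0, 0, 2, -1, -1, 0], [-1, 0, 0, 0, -1, 2, 0, 0], [0, 0, 0, 0, -1, 0, 2, -1], [0, 0, 0, -1, 0, 0, -1, 2]].
All simple roots have the same length, so the diagram is simply laced. The associated Dynkin diagram is a chain of 8 nodes with single edges (A_8), so the type is A_8 (the algebra sl(9)).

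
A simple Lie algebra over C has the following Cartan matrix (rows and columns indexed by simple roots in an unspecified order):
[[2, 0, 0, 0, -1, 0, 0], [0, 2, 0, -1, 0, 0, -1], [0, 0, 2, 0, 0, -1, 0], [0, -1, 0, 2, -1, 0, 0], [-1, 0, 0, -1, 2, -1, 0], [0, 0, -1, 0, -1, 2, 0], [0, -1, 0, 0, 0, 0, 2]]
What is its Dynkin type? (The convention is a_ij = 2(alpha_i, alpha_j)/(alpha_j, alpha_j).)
The matrix has rank 7 with 2's on the diagonal. Reading the off-diagonal entries as Dynkin edges (a single edge where a_ij = a_ji = -1; a double or triple edge where a_ij * a_ji = 2 or 3), the diagram is a chain of 6 nodes with one extra node attached to the third node from one end (E_7). One simple-root ordering that puts it in standard form is (alpha_3, alpha_1, alpha_6, alpha_5, alpha_4, alpha_2, alpha_7). So the algebra is type E_7.

type E_7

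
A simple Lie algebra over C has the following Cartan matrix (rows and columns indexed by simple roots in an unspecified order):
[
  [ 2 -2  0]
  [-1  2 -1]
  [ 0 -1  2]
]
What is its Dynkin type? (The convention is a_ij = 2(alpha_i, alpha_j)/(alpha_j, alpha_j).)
type C_3

The matrix has rank 3 with 2's on the diagonal. Reading the off-diagonal entries as Dynkin edges (a single edge where a_ij = a_ji = -1; a double or triple edge where a_ij * a_ji = 2 or 3), the diagram is a chain of 3 nodes with a double edge at one end; the terminal node there is the unique long simple root (C_3). One simple-root ordering that puts it in standard form is (alpha_3, alpha_2, alpha_1). So the algebra is type C_3, i.e. sp(6).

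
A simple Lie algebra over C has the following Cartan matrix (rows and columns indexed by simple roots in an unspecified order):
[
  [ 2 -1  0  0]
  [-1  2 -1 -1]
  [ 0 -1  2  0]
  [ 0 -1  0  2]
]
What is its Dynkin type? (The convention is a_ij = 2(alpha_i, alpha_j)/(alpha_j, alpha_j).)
The matrix has rank 4 with 2's on the diagonal. Reading the off-diagonal entries as Dynkin edges (a single edge where a_ij = a_ji = -1; a double or triple edge where a_ij * a_ji = 2 or 3), the diagram is a chain of 2 nodes with a fork of two nodes at one end (D_4). One simple-root ordering that puts it in standard form is (alpha_4, alpha_2, alpha_3, alpha_1). So the algebra is type D_4, i.e. so(8).

D4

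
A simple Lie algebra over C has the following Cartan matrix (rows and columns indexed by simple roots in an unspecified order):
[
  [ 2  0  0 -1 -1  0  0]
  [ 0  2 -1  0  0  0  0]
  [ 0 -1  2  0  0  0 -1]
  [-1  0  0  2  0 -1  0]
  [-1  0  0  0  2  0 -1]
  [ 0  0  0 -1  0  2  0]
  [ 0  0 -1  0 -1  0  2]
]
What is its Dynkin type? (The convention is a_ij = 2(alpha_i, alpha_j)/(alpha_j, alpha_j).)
The matrix has rank 7 with 2's on the diagonal. Reading the off-diagonal entries as Dynkin edges (a single edge where a_ij = a_ji = -1; a double or triple edge where a_ij * a_ji = 2 or 3), the diagram is a chain of 7 nodes with single edges (A_7). One simple-root ordering that puts it in standard form is (alpha_6, alpha_4, alpha_1, alpha_5, alpha_7, alpha_3, alpha_2). So the algebra is type A_7, i.e. sl(8).

type A_7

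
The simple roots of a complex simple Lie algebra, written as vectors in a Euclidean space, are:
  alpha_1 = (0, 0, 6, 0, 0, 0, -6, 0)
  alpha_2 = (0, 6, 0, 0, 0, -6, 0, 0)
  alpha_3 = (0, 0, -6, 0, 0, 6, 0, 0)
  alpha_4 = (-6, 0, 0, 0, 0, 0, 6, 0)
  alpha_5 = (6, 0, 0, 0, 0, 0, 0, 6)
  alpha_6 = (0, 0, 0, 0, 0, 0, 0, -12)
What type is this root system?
C6

Compute the Cartan integers a_ij = 2(alpha_i, alpha_j)/(alpha_j, alpha_j); the resulting 6x6 Cartan matrix is
[[2, 0, -1, -1, 0, 0], [0, 2, -1, 0, 0, 0], [-1, -1, 2, 0, 0, 0], [-1, 0, 0, 2, -1, 0], [0, 0, 0, -1, 2, -1], [0, 0, 0, 0, -2, 2]].
The roots have two lengths (squared-length ratio 2:1); the short ones are alpha_{1,2,3,4,5}. The associated Dynkin diagram is a chain of 6 nodes with a double edge at one end; the terminal node there is the unique long simple root (C_6), so the type is C_6 (the algebra sp(12)).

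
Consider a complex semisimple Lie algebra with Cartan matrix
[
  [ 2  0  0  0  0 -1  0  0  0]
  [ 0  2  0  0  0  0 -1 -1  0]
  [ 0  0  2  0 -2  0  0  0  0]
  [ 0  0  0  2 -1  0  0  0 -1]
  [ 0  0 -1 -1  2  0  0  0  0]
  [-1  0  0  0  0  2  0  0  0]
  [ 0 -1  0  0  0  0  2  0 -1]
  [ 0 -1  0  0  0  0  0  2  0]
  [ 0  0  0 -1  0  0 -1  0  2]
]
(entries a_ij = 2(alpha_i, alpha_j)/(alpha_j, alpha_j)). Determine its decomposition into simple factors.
The diagram associated to this matrix has two connected components: the simple roots {alpha_1, alpha_6} form a chain of 2 nodes with single edges (A_2), and {alpha_2, alpha_3, alpha_4, alpha_5, alpha_7, alpha_8, alpha_9} form a chain of 7 nodes with a double edge at one end; the terminal node there is the unique long simple root (C_7). A semisimple Lie algebra decomposes uniquely as the direct sum of simple ideals, one per connected component of its Dynkin diagram, so g ≅ A_2 ⊕ C_7 (dimension 8 + 105 = 113).

type A_2 + type C_7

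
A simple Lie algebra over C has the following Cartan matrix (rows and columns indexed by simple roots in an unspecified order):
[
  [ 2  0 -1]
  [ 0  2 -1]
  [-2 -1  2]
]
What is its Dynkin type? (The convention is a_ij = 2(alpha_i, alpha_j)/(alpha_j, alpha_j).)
B3

The matrix has rank 3 with 2's on the diagonal. Reading the off-diagonal entries as Dynkin edges (a single edge where a_ij = a_ji = -1; a double or triple edge where a_ij * a_ji = 2 or 3), the diagram is a chain of 3 nodes with a double edge at one end; the terminal node there is the unique short simple root (B_3). One simple-root ordering that puts it in standard form is (alpha_2, alpha_3, alpha_1). So the algebra is type B_3, i.e. so(7).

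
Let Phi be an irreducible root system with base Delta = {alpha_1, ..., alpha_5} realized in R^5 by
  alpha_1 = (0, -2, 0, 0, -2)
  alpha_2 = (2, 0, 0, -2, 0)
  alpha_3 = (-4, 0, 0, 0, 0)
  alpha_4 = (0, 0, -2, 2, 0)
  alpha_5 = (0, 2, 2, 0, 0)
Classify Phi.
Compute the Cartan integers a_ij = 2(alpha_i, alpha_j)/(alpha_j, alpha_j); the resulting 5x5 Cartan matrix is
[[2, 0, 0, 0, -1], [0, 2, -1, -1, 0], [0, -2, 2, 0, 0], [0, -1, 0, 2, -1], [-1, 0, 0, -1, 2]].
The roots have two lengths (squared-length ratio 2:1); the short ones are alpha_{1,2,4,5}. The associated Dynkin diagram is a chain of 5 nodes with a double edge at one end; the terminal node there is the unique long simple root (C_5), so the type is C_5 (the algebra sp(10)).

C5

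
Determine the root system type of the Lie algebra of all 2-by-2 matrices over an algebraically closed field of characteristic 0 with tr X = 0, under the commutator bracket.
This is sl(2), which has dimension 2^2 - 1 = 3 and rank 2 - 1 = 1 (a Cartan subalgebra is the diagonal traceless matrices). In the classification of classical Lie algebras, the special linear algebra sl(n+1) has type A_n; here n = 1, so the Dynkin diagram is a chain of 1 nodes with single edges (A_1). Hence the type is A_1.

A_1 (sl(2))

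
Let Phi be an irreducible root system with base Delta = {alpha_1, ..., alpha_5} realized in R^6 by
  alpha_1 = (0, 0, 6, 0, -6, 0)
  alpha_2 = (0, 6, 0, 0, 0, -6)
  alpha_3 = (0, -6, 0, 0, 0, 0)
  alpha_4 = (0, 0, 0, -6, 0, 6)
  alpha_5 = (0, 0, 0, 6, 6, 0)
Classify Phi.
B5

Compute the Cartan integers a_ij = 2(alpha_i, alpha_j)/(alpha_j, alpha_j); the resulting 5x5 Cartan matrix is
[[2, 0, 0, 0, -1], [0, 2, -2, -1, 0], [0, -1, 2, 0, 0], [0, -1, 0, 2, -1], [-1, 0, 0, -1, 2]].
The roots have two lengths (squared-length ratio 2:1); the short ones are alpha_{3}. The associated Dynkin diagram is a chain of 5 nodes with a double edge at one end; the terminal node there is the unique short simple root (B_5), so the type is B_5 (the algebra so(11)).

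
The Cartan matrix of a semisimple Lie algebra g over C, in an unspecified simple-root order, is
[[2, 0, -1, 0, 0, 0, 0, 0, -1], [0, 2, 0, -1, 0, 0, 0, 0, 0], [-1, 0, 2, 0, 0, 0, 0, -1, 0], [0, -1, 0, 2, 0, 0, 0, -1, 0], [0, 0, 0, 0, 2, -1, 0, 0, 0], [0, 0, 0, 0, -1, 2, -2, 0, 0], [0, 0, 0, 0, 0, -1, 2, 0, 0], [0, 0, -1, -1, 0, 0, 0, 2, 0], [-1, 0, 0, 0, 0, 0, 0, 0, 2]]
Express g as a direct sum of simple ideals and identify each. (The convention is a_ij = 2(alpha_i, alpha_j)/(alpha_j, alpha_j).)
The diagram associated to this matrix has two connected components: the simple roots {alpha_1, alpha_2, alpha_3, alpha_4, alpha_8, alpha_9} form a chain of 6 nodes with single edges (A_6), and {alpha_5, alpha_6, alpha_7} form a chain of 3 nodes with a double edge at one end; the terminal node there is the unique short simple root (B_3). A semisimple Lie algebra decomposes uniquely as the direct sum of simple ideals, one per connected component of its Dynkin diagram, so g ≅ A_6 ⊕ B_3 (dimension 48 + 21 = 69).

A_6 + B_3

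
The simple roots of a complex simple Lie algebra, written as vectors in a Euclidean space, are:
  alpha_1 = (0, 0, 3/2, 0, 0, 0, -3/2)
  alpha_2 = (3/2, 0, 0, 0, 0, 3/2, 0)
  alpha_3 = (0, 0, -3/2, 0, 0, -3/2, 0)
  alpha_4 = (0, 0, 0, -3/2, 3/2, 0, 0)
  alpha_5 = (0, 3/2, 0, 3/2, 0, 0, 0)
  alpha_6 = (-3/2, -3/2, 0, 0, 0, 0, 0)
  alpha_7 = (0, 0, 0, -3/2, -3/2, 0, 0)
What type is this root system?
Compute the Cartan integers a_ij = 2(alpha_i, alpha_j)/(alpha_j, alpha_j); the resulting 7x7 Cartan matrix is
[[2, 0, -1, 0, 0, 0, 0], [0, 2, -1, 0, 0, -1, 0], [-1, -1, 2, 0, 0, 0, 0], [0, 0, 0, 2, -1, 0, 0], [0, 0, 0, -1, 2, -1, -1], [0, -1, 0, 0, -1, 2, 0], [0, 0, 0, 0, -1, 0, 2]].
All simple roots have the same length, so the diagram is simply laced. The associated Dynkin diagram is a chain of 5 nodes with a fork of two nodes at one end (D_7), so the type is D_7 (the algebra so(14)).

type D_7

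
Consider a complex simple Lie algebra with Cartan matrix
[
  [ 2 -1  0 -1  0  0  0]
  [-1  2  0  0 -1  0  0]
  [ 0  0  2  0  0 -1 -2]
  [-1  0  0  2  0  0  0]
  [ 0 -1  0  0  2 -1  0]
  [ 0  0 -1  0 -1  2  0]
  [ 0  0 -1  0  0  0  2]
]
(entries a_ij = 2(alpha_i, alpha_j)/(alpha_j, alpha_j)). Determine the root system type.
B_7

The matrix has rank 7 with 2's on the diagonal. Reading the off-diagonal entries as Dynkin edges (a single edge where a_ij = a_ji = -1; a double or triple edge where a_ij * a_ji = 2 or 3), the diagram is a chain of 7 nodes with a double edge at one end; the terminal node there is the unique short simple root (B_7). One simple-root ordering that puts it in standard form is (alpha_4, alpha_1, alpha_2, alpha_5, alpha_6, alpha_3, alpha_7). So the algebra is type B_7, i.e. so(15).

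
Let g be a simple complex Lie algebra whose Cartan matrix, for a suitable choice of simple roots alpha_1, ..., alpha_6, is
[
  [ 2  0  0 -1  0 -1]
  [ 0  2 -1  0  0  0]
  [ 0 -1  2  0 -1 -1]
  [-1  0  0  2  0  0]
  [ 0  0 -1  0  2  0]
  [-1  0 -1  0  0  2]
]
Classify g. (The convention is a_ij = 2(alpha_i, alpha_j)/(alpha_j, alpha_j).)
D_6 (so(12))

The matrix has rank 6 with 2's on the diagonal. Reading the off-diagonal entries as Dynkin edges (a single edge where a_ij = a_ji = -1; a double or triple edge where a_ij * a_ji = 2 or 3), the diagram is a chain of 4 nodes with a fork of two nodes at one end (D_6). One simple-root ordering that puts it in standard form is (alpha_4, alpha_1, alpha_6, alpha_3, alpha_2, alpha_5). So the algebra is type D_6, i.e. so(12).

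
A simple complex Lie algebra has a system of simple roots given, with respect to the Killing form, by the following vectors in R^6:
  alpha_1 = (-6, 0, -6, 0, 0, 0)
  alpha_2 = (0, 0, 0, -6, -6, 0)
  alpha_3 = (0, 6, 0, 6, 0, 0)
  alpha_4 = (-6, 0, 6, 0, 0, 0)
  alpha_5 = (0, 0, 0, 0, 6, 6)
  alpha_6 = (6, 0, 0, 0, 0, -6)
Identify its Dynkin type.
type D_6

Compute the Cartan integers a_ij = 2(alpha_i, alpha_j)/(alpha_j, alpha_j); the resulting 6x6 Cartan matrix is
[[2, 0, 0, 0, 0, -1], [0, 2, -1, 0, -1, 0], [0, -1, 2, 0, 0, 0], [0, 0, 0, 2, 0, -1], [0, -1, 0, 0, 2, -1], [-1, 0, 0, -1, -1, 2]].
All simple roots have the same length, so the diagram is simply laced. The associated Dynkin diagram is a chain of 4 nodes with a fork of two nodes at one end (D_6), so the type is D_6 (the algebra so(12)).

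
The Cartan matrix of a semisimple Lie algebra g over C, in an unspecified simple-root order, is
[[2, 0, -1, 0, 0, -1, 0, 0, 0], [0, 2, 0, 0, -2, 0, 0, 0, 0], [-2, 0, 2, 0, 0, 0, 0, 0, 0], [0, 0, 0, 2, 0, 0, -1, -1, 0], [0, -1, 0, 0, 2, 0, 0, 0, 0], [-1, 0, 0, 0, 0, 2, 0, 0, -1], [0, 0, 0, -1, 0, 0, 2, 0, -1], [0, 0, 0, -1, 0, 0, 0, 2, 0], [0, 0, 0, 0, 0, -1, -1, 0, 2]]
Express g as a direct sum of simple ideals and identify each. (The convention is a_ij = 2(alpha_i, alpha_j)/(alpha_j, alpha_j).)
B_2 (so(5)) ⊕ C_7 (sp(14))

The diagram associated to this matrix has two connected components: the simple roots {alpha_2, alpha_5} form a chain of 2 nodes with a double edge at one end; the terminal node there is the unique short simple root (B_2), and {alpha_1, alpha_3, alpha_4, alpha_6, alpha_7, alpha_8, alpha_9} form a chain of 7 nodes with a double edge at one end; the terminal node there is the unique long simple root (C_7). A semisimple Lie algebra decomposes uniquely as the direct sum of simple ideals, one per connected component of its Dynkin diagram, so g ≅ B_2 ⊕ C_7 (dimension 10 + 105 = 115).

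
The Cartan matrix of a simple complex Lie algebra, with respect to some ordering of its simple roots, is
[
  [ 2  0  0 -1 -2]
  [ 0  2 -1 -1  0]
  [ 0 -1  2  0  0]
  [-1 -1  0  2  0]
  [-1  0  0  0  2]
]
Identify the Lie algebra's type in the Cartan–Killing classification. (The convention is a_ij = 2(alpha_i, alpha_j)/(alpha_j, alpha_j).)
The matrix has rank 5 with 2's on the diagonal. Reading the off-diagonal entries as Dynkin edges (a single edge where a_ij = a_ji = -1; a double or triple edge where a_ij * a_ji = 2 or 3), the diagram is a chain of 5 nodes with a double edge at one end; the terminal node there is the unique short simple root (B_5). One simple-root ordering that puts it in standard form is (alpha_3, alpha_2, alpha_4, alpha_1, alpha_5). So the algebra is type B_5, i.e. so(11).

B_5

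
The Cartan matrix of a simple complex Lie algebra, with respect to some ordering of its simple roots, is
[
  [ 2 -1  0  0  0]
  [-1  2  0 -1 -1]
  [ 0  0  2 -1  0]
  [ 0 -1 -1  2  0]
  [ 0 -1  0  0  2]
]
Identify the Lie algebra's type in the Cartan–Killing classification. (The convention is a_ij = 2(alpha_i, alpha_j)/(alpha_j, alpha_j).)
The matrix has rank 5 with 2's on the diagonal. Reading the off-diagonal entries as Dynkin edges (a single edge where a_ij = a_ji = -1; a double or triple edge where a_ij * a_ji = 2 or 3), the diagram is a chain of 3 nodes with a fork of two nodes at one end (D_5). One simple-root ordering that puts it in standard form is (alpha_3, alpha_4, alpha_2, alpha_5, alpha_1). So the algebra is type D_5, i.e. so(10).

D5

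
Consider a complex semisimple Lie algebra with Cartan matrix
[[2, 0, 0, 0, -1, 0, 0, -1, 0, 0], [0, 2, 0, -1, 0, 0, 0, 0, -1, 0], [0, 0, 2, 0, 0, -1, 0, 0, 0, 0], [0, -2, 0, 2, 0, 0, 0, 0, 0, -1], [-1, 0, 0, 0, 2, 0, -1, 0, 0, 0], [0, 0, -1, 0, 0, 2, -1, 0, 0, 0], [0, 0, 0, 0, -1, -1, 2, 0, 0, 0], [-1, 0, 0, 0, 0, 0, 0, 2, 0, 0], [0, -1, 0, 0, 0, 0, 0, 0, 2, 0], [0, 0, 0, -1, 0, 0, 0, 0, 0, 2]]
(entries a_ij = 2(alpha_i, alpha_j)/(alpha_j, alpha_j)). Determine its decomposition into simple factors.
type A_6 ⊕ type F_4

The diagram associated to this matrix has two connected components: the simple roots {alpha_1, alpha_3, alpha_5, alpha_6, alpha_7, alpha_8} form a chain of 6 nodes with single edges (A_6), and {alpha_2, alpha_4, alpha_9, alpha_10} form a chain of 4 nodes with a double edge between the middle two (F_4). A semisimple Lie algebra decomposes uniquely as the direct sum of simple ideals, one per connected component of its Dynkin diagram, so g ≅ A_6 ⊕ F_4 (dimension 48 + 52 = 100).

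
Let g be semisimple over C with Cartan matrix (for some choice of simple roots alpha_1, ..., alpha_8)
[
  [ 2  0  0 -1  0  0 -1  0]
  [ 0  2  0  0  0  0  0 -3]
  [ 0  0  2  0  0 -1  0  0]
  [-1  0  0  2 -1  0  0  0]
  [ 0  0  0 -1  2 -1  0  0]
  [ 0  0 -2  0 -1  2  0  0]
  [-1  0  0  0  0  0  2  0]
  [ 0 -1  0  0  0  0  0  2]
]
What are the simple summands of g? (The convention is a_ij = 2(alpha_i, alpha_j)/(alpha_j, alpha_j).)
B6 ⊕ G2

The diagram associated to this matrix has two connected components: the simple roots {alpha_1, alpha_3, alpha_4, alpha_5, alpha_6, alpha_7} form a chain of 6 nodes with a double edge at one end; the terminal node there is the unique short simple root (B_6), and {alpha_2, alpha_8} form two nodes joined by a triple edge (G_2). A semisimple Lie algebra decomposes uniquely as the direct sum of simple ideals, one per connected component of its Dynkin diagram, so g ≅ B_6 ⊕ G_2 (dimension 78 + 14 = 92).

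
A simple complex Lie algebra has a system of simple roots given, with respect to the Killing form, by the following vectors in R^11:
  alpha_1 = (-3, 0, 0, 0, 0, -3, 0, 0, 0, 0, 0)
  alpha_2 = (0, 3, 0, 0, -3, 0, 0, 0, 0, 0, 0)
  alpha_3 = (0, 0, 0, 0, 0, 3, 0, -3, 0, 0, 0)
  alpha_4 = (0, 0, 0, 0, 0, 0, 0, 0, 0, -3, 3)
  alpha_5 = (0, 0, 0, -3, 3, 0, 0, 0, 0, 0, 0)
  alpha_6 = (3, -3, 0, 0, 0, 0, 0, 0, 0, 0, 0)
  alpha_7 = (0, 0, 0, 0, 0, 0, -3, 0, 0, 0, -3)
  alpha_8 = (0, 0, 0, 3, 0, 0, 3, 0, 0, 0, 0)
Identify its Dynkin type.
A_8

Compute the Cartan integers a_ij = 2(alpha_i, alpha_j)/(alpha_j, alpha_j); the resulting 8x8 Cartan matrix is
[[2, 0, -1, 0, 0, -1, 0, 0], [0, 2, 0, 0, -1, -1, 0, 0], [-1, 0, 2, 0, 0, 0, 0, 0], [0, 0, 0, 2, 0, 0, -1, 0], [0, -1, 0, 0, 2, 0, 0, -1], [-1, -1, 0, 0, 0, 2, 0, 0], [0, 0, 0, -1, 0, 0, 2, -1], [0, 0, 0, 0, -1, 0, -1, 2]].
All simple roots have the same length, so the diagram is simply laced. The associated Dynkin diagram is a chain of 8 nodes with single edges (A_8), so the type is A_8 (the algebra sl(9)).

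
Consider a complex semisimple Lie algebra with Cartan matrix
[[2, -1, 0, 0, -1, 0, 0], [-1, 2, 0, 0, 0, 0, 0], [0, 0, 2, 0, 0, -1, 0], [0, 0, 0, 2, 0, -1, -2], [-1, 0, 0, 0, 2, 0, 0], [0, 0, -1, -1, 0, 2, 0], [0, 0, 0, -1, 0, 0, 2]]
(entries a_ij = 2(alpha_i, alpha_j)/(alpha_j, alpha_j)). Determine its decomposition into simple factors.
The diagram associated to this matrix has two connected components: the simple roots {alpha_1, alpha_2, alpha_5} form a chain of 3 nodes with single edges (A_3), and {alpha_3, alpha_4, alpha_6, alpha_7} form a chain of 4 nodes with a double edge at one end; the terminal node there is the unique short simple root (B_4). A semisimple Lie algebra decomposes uniquely as the direct sum of simple ideals, one per connected component of its Dynkin diagram, so g ≅ A_3 ⊕ B_4 (dimension 15 + 36 = 51).

A_3 ⊕ B_4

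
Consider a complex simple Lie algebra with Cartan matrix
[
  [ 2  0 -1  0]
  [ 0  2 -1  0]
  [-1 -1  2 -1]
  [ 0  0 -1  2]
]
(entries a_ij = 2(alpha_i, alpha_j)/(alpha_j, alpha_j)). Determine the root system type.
The matrix has rank 4 with 2's on the diagonal. Reading the off-diagonal entries as Dynkin edges (a single edge where a_ij = a_ji = -1; a double or triple edge where a_ij * a_ji = 2 or 3), the diagram is a chain of 2 nodes with a fork of two nodes at one end (D_4). One simple-root ordering that puts it in standard form is (alpha_2, alpha_3, alpha_4, alpha_1). So the algebra is type D_4, i.e. so(8).

D_4 (so(8))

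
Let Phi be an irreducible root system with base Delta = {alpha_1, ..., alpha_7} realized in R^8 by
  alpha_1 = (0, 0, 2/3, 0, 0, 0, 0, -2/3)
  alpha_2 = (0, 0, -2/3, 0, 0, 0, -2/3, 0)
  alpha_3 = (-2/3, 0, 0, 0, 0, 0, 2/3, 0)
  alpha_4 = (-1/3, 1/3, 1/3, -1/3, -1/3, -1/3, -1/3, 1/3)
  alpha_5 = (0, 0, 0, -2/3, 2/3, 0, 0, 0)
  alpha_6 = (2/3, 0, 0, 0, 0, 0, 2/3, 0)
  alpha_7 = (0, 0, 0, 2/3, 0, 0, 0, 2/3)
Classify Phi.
Compute the Cartan integers a_ij = 2(alpha_i, alpha_j)/(alpha_j, alpha_j); the resulting 7x7 Cartan matrix is
[[2, -1, 0, 0, 0, 0, -1], [-1, 2, -1, 0, 0, -1, 0], [0, -1, 2, 0, 0, 0, 0], [0, 0, 0, 2, 0, -1, 0], [0, 0, 0, 0, 2, 0, -1], [0, -1, 0, -1, 0, 2, 0], [-1, 0, 0, 0, -1, 0, 2]].
All simple roots have the same length, so the diagram is simply laced. The associated Dynkin diagram is a chain of 6 nodes with one extra node attached to the third node from one end (E_7), so the type is E_7.

type E_7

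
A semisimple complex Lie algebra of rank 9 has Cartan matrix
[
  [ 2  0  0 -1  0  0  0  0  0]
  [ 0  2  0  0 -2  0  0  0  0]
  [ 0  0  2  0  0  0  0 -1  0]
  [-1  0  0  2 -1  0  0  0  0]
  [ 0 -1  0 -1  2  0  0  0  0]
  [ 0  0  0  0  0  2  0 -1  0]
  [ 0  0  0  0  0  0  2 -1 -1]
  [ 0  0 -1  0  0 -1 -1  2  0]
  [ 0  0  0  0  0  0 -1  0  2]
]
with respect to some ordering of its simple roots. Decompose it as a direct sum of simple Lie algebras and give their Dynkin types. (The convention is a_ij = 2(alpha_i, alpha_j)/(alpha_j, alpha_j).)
The diagram associated to this matrix has two connected components: the simple roots {alpha_1, alpha_2, alpha_4, alpha_5} form a chain of 4 nodes with a double edge at one end; the terminal node there is the unique long simple root (C_4), and {alpha_3, alpha_6, alpha_7, alpha_8, alpha_9} form a chain of 3 nodes with a fork of two nodes at one end (D_5). A semisimple Lie algebra decomposes uniquely as the direct sum of simple ideals, one per connected component of its Dynkin diagram, so g ≅ C_4 ⊕ D_5 (dimension 36 + 45 = 81).

C_4 (sp(8)) ⊕ D_5 (so(10))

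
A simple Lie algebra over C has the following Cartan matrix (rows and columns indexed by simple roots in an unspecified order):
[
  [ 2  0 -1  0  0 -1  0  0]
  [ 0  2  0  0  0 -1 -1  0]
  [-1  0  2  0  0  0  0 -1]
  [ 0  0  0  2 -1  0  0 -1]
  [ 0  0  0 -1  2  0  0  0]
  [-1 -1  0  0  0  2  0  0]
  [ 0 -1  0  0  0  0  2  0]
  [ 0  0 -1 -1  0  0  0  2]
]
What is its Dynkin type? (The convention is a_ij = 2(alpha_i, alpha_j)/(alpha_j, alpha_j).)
A_8 (sl(9))

The matrix has rank 8 with 2's on the diagonal. Reading the off-diagonal entries as Dynkin edges (a single edge where a_ij = a_ji = -1; a double or triple edge where a_ij * a_ji = 2 or 3), the diagram is a chain of 8 nodes with single edges (A_8). One simple-root ordering that puts it in standard form is (alpha_5, alpha_4, alpha_8, alpha_3, alpha_1, alpha_6, alpha_2, alpha_7). So the algebra is type A_8, i.e. sl(9).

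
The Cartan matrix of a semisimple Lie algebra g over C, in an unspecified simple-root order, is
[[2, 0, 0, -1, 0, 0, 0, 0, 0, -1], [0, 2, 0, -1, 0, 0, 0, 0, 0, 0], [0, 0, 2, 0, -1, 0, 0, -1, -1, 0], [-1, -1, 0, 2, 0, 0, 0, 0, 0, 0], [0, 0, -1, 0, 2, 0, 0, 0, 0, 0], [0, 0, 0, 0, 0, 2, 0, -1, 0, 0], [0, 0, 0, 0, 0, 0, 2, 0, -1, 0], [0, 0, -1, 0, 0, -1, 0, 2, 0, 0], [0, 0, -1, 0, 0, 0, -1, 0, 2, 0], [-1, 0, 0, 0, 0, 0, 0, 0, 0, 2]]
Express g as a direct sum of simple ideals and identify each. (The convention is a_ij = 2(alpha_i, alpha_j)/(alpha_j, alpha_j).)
A_4 (sl(5)) ⊕ E_6

The diagram associated to this matrix has two connected components: the simple roots {alpha_1, alpha_2, alpha_4, alpha_10} form a chain of 4 nodes with single edges (A_4), and {alpha_3, alpha_5, alpha_6, alpha_7, alpha_8, alpha_9} form a chain of 5 nodes with one extra node attached to the third node from one end (E_6). A semisimple Lie algebra decomposes uniquely as the direct sum of simple ideals, one per connected component of its Dynkin diagram, so g ≅ A_4 ⊕ E_6 (dimension 24 + 78 = 102).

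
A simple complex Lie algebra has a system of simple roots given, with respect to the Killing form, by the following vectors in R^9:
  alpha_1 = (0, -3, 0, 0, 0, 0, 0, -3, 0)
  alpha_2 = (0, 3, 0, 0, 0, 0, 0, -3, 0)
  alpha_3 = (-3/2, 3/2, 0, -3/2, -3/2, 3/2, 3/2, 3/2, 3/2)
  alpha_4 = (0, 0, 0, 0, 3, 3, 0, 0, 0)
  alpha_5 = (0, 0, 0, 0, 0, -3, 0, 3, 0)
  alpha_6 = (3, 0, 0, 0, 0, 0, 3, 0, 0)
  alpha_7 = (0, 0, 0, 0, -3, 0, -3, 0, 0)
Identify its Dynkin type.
Compute the Cartan integers a_ij = 2(alpha_i, alpha_j)/(alpha_j, alpha_j); the resulting 7x7 Cartan matrix is
[[2, 0, -1, 0, -1, 0, 0], [0, 2, 0, 0, -1, 0, 0], [-1, 0, 2, 0, 0, 0, 0], [0, 0, 0, 2, -1, 0, -1], [-1, -1, 0, -1, 2, 0, 0], [0, 0, 0, 0, 0, 2, -1], [0, 0, 0, -1, 0, -1, 2]].
All simple roots have the same length, so the diagram is simply laced. The associated Dynkin diagram is a chain of 6 nodes with one extra node attached to the third node from one end (E_7), so the type is E_7.

E_7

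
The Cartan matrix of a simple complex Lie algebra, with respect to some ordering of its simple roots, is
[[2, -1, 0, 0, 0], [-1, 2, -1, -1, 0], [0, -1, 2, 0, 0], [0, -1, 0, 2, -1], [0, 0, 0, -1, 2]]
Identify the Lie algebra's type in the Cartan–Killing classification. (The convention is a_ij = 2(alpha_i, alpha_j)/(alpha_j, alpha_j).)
The matrix has rank 5 with 2's on the diagonal. Reading the off-diagonal entries as Dynkin edges (a single edge where a_ij = a_ji = -1; a double or triple edge where a_ij * a_ji = 2 or 3), the diagram is a chain of 3 nodes with a fork of two nodes at one end (D_5). One simple-root ordering that puts it in standard form is (alpha_5, alpha_4, alpha_2, alpha_1, alpha_3). So the algebra is type D_5, i.e. so(10).

D_5 (so(10))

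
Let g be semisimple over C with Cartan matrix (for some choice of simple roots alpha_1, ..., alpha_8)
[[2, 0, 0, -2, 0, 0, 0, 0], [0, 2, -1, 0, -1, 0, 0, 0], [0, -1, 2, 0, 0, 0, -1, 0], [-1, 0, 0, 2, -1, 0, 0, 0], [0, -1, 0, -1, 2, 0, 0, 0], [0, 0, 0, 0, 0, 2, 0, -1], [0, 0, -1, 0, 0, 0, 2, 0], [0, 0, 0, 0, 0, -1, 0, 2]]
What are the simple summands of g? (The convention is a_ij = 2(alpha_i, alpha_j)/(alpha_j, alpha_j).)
A_2 (sl(3)) + C_6 (sp(12))

The diagram associated to this matrix has two connected components: the simple roots {alpha_6, alpha_8} form a chain of 2 nodes with single edges (A_2), and {alpha_1, alpha_2, alpha_3, alpha_4, alpha_5, alpha_7} form a chain of 6 nodes with a double edge at one end; the terminal node there is the unique long simple root (C_6). A semisimple Lie algebra decomposes uniquely as the direct sum of simple ideals, one per connected component of its Dynkin diagram, so g ≅ A_2 ⊕ C_6 (dimension 8 + 78 = 86).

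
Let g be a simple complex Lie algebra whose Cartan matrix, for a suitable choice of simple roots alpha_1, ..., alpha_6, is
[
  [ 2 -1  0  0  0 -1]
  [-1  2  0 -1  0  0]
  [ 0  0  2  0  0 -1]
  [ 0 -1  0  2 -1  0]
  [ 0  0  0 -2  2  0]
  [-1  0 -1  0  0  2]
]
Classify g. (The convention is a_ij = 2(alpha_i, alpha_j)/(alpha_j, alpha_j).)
C6

The matrix has rank 6 with 2's on the diagonal. Reading the off-diagonal entries as Dynkin edges (a single edge where a_ij = a_ji = -1; a double or triple edge where a_ij * a_ji = 2 or 3), the diagram is a chain of 6 nodes with a double edge at one end; the terminal node there is the unique long simple root (C_6). One simple-root ordering that puts it in standard form is (alpha_3, alpha_6, alpha_1, alpha_2, alpha_4, alpha_5). So the algebra is type C_6, i.e. sp(12).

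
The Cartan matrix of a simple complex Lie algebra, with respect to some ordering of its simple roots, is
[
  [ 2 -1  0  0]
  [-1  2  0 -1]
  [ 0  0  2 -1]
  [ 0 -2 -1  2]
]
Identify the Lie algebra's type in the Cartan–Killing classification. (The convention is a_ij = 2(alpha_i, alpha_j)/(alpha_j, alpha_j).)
The matrix has rank 4 with 2's on the diagonal. Reading the off-diagonal entries as Dynkin edges (a single edge where a_ij = a_ji = -1; a double or triple edge where a_ij * a_ji = 2 or 3), the diagram is a chain of 4 nodes with a double edge between the middle two (F_4). One simple-root ordering that puts it in standard form is (alpha_3, alpha_4, alpha_2, alpha_1). So the algebra is type F_4.

type F_4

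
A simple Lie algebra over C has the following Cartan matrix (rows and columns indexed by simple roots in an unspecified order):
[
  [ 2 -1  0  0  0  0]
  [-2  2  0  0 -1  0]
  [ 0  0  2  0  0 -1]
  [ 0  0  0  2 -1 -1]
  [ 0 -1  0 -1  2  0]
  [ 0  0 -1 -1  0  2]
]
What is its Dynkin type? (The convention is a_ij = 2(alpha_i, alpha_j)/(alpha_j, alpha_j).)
B_6

The matrix has rank 6 with 2's on the diagonal. Reading the off-diagonal entries as Dynkin edges (a single edge where a_ij = a_ji = -1; a double or triple edge where a_ij * a_ji = 2 or 3), the diagram is a chain of 6 nodes with a double edge at one end; the terminal node there is the unique short simple root (B_6). One simple-root ordering that puts it in standard form is (alpha_3, alpha_6, alpha_4, alpha_5, alpha_2, alpha_1). So the algebra is type B_6, i.e. so(13).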